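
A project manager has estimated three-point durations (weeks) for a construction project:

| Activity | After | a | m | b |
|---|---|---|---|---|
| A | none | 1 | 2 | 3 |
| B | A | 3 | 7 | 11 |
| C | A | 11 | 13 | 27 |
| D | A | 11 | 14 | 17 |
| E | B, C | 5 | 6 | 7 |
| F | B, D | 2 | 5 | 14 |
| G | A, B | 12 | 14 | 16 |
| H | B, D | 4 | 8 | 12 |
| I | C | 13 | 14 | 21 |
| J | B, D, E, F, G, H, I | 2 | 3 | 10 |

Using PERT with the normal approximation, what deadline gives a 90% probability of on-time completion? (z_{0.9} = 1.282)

40.2 weeks

te_A = (1 + 4·2 + 3)/6 = 12/6 = 2; σ²_A = ((3−1)/6)² = 0.111
te_B = (3 + 4·7 + 11)/6 = 42/6 = 7; σ²_B = ((11−3)/6)² = 1.778
te_C = (11 + 4·13 + 27)/6 = 90/6 = 15; σ²_C = ((27−11)/6)² = 7.111
te_D = (11 + 4·14 + 17)/6 = 84/6 = 14; σ²_D = ((17−11)/6)² = 1.000
te_E = (5 + 4·6 + 7)/6 = 36/6 = 6; σ²_E = ((7−5)/6)² = 0.111
te_F = (2 + 4·5 + 14)/6 = 36/6 = 6; σ²_F = ((14−2)/6)² = 4.000
te_G = (12 + 4·14 + 16)/6 = 84/6 = 14; σ²_G = ((16−12)/6)² = 0.444
te_H = (4 + 4·8 + 12)/6 = 48/6 = 8; σ²_H = ((12−4)/6)² = 1.778
te_I = (13 + 4·14 + 21)/6 = 90/6 = 15; σ²_I = ((21−13)/6)² = 1.778
te_J = (2 + 4·3 + 10)/6 = 24/6 = 4; σ²_J = ((10−2)/6)² = 1.778

Forward pass:
ES_A = 0; EF_A = 2
ES_B = 2; EF_B = 2+7 = 9
ES_C = 2; EF_C = 2+15 = 17
ES_D = 2; EF_D = 2+14 = 16
ES_E = max(EF_B=9, EF_C=17) = 17; EF_E = 17+6 = 23
ES_F = max(EF_B=9, EF_D=16) = 16; EF_F = 16+6 = 22
ES_G = max(EF_A=2, EF_B=9) = 9; EF_G = 9+14 = 23
ES_H = max(EF_B=9, EF_D=16) = 16; EF_H = 16+8 = 24
ES_I = 17; EF_I = 17+15 = 32
ES_J = max(EF_B=9, EF_D=16, EF_E=23, EF_F=22, EF_G=23, EF_H=24, EF_I=32) = 32; EF_J = 32+4 = 36
Expected project duration μ = 36 weeks. Critical path: A → C → I → J.

Variance along critical path = 0.111 + 7.111 + 1.778 + 1.778 = 10.778; σ = 3.283 weeks.
D = μ + z·σ = 36 + 1.282·3.283 = 40.2 weeks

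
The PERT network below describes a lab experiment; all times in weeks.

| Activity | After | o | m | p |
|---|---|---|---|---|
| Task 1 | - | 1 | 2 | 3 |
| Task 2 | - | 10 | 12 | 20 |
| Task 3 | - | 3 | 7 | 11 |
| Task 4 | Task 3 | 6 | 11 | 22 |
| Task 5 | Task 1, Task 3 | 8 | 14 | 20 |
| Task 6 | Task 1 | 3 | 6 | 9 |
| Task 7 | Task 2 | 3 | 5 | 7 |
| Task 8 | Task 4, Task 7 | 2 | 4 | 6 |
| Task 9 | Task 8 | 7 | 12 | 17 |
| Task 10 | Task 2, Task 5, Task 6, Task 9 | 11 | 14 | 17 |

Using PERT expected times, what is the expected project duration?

te_Task 1 = (1 + 4·2 + 3)/6 = 12/6 = 2
te_Task 2 = (10 + 4·12 + 20)/6 = 78/6 = 13
te_Task 3 = (3 + 4·7 + 11)/6 = 42/6 = 7
te_Task 4 = (6 + 4·11 + 22)/6 = 72/6 = 12
te_Task 5 = (8 + 4·14 + 20)/6 = 84/6 = 14
te_Task 6 = (3 + 4·6 + 9)/6 = 36/6 = 6
te_Task 7 = (3 + 4·5 + 7)/6 = 30/6 = 5
te_Task 8 = (2 + 4·4 + 6)/6 = 24/6 = 4
te_Task 9 = (7 + 4·12 + 17)/6 = 72/6 = 12
te_Task 10 = (11 + 4·14 + 17)/6 = 84/6 = 14

Forward pass:
ES_Task 1 = 0; EF_Task 1 = 2
ES_Task 2 = 0; EF_Task 2 = 13
ES_Task 3 = 0; EF_Task 3 = 7
ES_Task 4 = 7; EF_Task 4 = 7+12 = 19
ES_Task 5 = max(EF_Task 1=2, EF_Task 3=7) = 7; EF_Task 5 = 7+14 = 21
ES_Task 6 = 2; EF_Task 6 = 2+6 = 8
ES_Task 7 = 13; EF_Task 7 = 13+5 = 18
ES_Task 8 = max(EF_Task 4=19, EF_Task 7=18) = 19; EF_Task 8 = 19+4 = 23
ES_Task 9 = 23; EF_Task 9 = 23+12 = 35
ES_Task 10 = max(EF_Task 2=13, EF_Task 5=21, EF_Task 6=8, EF_Task 9=35) = 35; EF_Task 10 = 35+14 = 49
Expected project duration μ = 49 weeks. Critical path: Task 3 → Task 4 → Task 8 → Task 9 → Task 10.

49 weeks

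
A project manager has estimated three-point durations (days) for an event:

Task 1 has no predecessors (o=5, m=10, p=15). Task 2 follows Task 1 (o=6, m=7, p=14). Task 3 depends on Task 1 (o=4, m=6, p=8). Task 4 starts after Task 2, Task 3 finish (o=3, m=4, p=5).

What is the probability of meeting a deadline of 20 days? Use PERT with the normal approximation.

te_Task 1 = (5 + 4·10 + 15)/6 = 60/6 = 10; σ²_Task 1 = ((15−5)/6)² = 2.778
te_Task 2 = (6 + 4·7 + 14)/6 = 48/6 = 8; σ²_Task 2 = ((14−6)/6)² = 1.778
te_Task 3 = (4 + 4·6 + 8)/6 = 36/6 = 6; σ²_Task 3 = ((8−4)/6)² = 0.444
te_Task 4 = (3 + 4·4 + 5)/6 = 24/6 = 4; σ²_Task 4 = ((5−3)/6)² = 0.111

Forward pass:
ES_Task 1 = 0; EF_Task 1 = 10
ES_Task 2 = 10; EF_Task 2 = 10+8 = 18
ES_Task 3 = 10; EF_Task 3 = 10+6 = 16
ES_Task 4 = max(EF_Task 2=18, EF_Task 3=16) = 18; EF_Task 4 = 18+4 = 22
Expected project duration μ = 22 days. Critical path: Task 1 → Task 2 → Task 4.

Variance along critical path = 2.778 + 1.778 + 0.111 = 4.667; σ = √4.667 = 2.160 days.
Z = (20 − 22) / 2.160 = -0.926
P(T ≤ 20) = Φ(-0.926) ≈ 0.177

0.177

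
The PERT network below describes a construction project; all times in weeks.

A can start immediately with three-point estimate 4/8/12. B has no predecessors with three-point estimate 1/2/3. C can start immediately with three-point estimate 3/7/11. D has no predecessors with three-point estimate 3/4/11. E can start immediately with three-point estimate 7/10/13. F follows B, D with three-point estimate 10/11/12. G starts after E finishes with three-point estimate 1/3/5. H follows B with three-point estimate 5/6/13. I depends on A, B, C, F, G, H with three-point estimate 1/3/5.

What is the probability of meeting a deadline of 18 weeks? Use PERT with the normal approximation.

te_A = (4 + 4·8 + 12)/6 = 48/6 = 8; σ²_A = ((12−4)/6)² = 1.778
te_B = (1 + 4·2 + 3)/6 = 12/6 = 2; σ²_B = ((3−1)/6)² = 0.111
te_C = (3 + 4·7 + 11)/6 = 42/6 = 7; σ²_C = ((11−3)/6)² = 1.778
te_D = (3 + 4·4 + 11)/6 = 30/6 = 5; σ²_D = ((11−3)/6)² = 1.778
te_E = (7 + 4·10 + 13)/6 = 60/6 = 10; σ²_E = ((13−7)/6)² = 1.000
te_F = (10 + 4·11 + 12)/6 = 66/6 = 11; σ²_F = ((12−10)/6)² = 0.111
te_G = (1 + 4·3 + 5)/6 = 18/6 = 3; σ²_G = ((5−1)/6)² = 0.444
te_H = (5 + 4·6 + 13)/6 = 42/6 = 7; σ²_H = ((13−5)/6)² = 1.778
te_I = (1 + 4·3 + 5)/6 = 18/6 = 3; σ²_I = ((5−1)/6)² = 0.444

Forward pass:
ES_A = 0; EF_A = 8
ES_B = 0; EF_B = 2
ES_C = 0; EF_C = 7
ES_D = 0; EF_D = 5
ES_E = 0; EF_E = 10
ES_F = max(EF_B=2, EF_D=5) = 5; EF_F = 5+11 = 16
ES_G = 10; EF_G = 10+3 = 13
ES_H = 2; EF_H = 2+7 = 9
ES_I = max(EF_A=8, EF_B=2, EF_C=7, EF_F=16, EF_G=13, EF_H=9) = 16; EF_I = 16+3 = 19
Expected project duration μ = 19 weeks. Critical path: D → F → I.

Variance along critical path = 1.778 + 0.111 + 0.444 = 2.333; σ = √2.333 = 1.528 weeks.
Z = (18 − 19) / 1.528 = -0.655
P(T ≤ 18) = Φ(-0.655) ≈ 0.256

0.256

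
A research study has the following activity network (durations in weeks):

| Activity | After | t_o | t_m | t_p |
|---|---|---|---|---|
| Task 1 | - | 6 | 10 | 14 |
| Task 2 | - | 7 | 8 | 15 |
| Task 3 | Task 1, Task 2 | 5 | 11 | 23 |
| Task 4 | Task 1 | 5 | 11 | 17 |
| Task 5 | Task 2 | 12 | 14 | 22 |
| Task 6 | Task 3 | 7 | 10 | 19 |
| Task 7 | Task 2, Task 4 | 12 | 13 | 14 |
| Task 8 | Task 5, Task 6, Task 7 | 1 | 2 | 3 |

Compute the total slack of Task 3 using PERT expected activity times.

1 weeks

te_Task 1 = (6 + 4·10 + 14)/6 = 60/6 = 10
te_Task 2 = (7 + 4·8 + 15)/6 = 54/6 = 9
te_Task 3 = (5 + 4·11 + 23)/6 = 72/6 = 12
te_Task 4 = (5 + 4·11 + 17)/6 = 66/6 = 11
te_Task 5 = (12 + 4·14 + 22)/6 = 90/6 = 15
te_Task 6 = (7 + 4·10 + 19)/6 = 66/6 = 11
te_Task 7 = (12 + 4·13 + 14)/6 = 78/6 = 13
te_Task 8 = (1 + 4·2 + 3)/6 = 12/6 = 2

Forward pass:
ES_Task 1 = 0; EF_Task 1 = 10
ES_Task 2 = 0; EF_Task 2 = 9
ES_Task 3 = max(EF_Task 1=10, EF_Task 2=9) = 10; EF_Task 3 = 10+12 = 22
ES_Task 4 = 10; EF_Task 4 = 10+11 = 21
ES_Task 5 = 9; EF_Task 5 = 9+15 = 24
ES_Task 6 = 22; EF_Task 6 = 22+11 = 33
ES_Task 7 = max(EF_Task 2=9, EF_Task 4=21) = 21; EF_Task 7 = 21+13 = 34
ES_Task 8 = max(EF_Task 5=24, EF_Task 6=33, EF_Task 7=34) = 34; EF_Task 8 = 34+2 = 36
Expected project duration μ = 36 weeks. Critical path: Task 1 → Task 4 → Task 7 → Task 8.

Backward pass:
LF_Task 8 = 36; LS_Task 8 = 36−2 = 34
LF_Task 7 = LS_Task 8 = 34; LS_Task 7 = 34−13 = 21
LF_Task 6 = LS_Task 8 = 34; LS_Task 6 = 34−11 = 23
LF_Task 5 = LS_Task 8 = 34; LS_Task 5 = 34−15 = 19
LF_Task 4 = LS_Task 7 = 21; LS_Task 4 = 21−11 = 10
LF_Task 3 = LS_Task 6 = 23; LS_Task 3 = 23−12 = 11
LF_Task 2 = min(LS_Task 3=11, LS_Task 5=19, LS_Task 7=21) = 11; LS_Task 2 = 11−9 = 2
LF_Task 1 = min(LS_Task 3=11, LS_Task 4=10) = 10; LS_Task 1 = 10−10 = 0
Slack_Task 3 = LS_Task 3 − ES_Task 3 = 11 − 10 = 1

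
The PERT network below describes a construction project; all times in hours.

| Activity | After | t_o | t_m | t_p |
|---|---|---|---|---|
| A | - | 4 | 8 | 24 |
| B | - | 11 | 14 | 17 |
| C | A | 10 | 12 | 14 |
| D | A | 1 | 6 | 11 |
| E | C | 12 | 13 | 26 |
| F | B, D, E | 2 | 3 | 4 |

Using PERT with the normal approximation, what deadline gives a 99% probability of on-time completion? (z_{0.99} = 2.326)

49.6 hours

te_A = (4 + 4·8 + 24)/6 = 60/6 = 10; σ²_A = ((24−4)/6)² = 11.111
te_B = (11 + 4·14 + 17)/6 = 84/6 = 14; σ²_B = ((17−11)/6)² = 1.000
te_C = (10 + 4·12 + 14)/6 = 72/6 = 12; σ²_C = ((14−10)/6)² = 0.444
te_D = (1 + 4·6 + 11)/6 = 36/6 = 6; σ²_D = ((11−1)/6)² = 2.778
te_E = (12 + 4·13 + 26)/6 = 90/6 = 15; σ²_E = ((26−12)/6)² = 5.444
te_F = (2 + 4·3 + 4)/6 = 18/6 = 3; σ²_F = ((4−2)/6)² = 0.111

Forward pass:
ES_A = 0; EF_A = 10
ES_B = 0; EF_B = 14
ES_C = 10; EF_C = 10+12 = 22
ES_D = 10; EF_D = 10+6 = 16
ES_E = 22; EF_E = 22+15 = 37
ES_F = max(EF_B=14, EF_D=16, EF_E=37) = 37; EF_F = 37+3 = 40
Expected project duration μ = 40 hours. Critical path: A → C → E → F.

Variance along critical path = 11.111 + 0.444 + 5.444 + 0.111 = 17.111; σ = 4.137 hours.
D = μ + z·σ = 40 + 2.326·4.137 = 49.6 hours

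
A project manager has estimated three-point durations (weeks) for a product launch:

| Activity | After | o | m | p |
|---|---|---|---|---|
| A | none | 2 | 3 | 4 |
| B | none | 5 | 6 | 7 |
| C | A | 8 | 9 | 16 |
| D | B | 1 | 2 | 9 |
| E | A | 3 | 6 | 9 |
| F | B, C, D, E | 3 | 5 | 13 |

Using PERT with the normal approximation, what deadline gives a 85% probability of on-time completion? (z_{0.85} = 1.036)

te_A = (2 + 4·3 + 4)/6 = 18/6 = 3; σ²_A = ((4−2)/6)² = 0.111
te_B = (5 + 4·6 + 7)/6 = 36/6 = 6; σ²_B = ((7−5)/6)² = 0.111
te_C = (8 + 4·9 + 16)/6 = 60/6 = 10; σ²_C = ((16−8)/6)² = 1.778
te_D = (1 + 4·2 + 9)/6 = 18/6 = 3; σ²_D = ((9−1)/6)² = 1.778
te_E = (3 + 4·6 + 9)/6 = 36/6 = 6; σ²_E = ((9−3)/6)² = 1.000
te_F = (3 + 4·5 + 13)/6 = 36/6 = 6; σ²_F = ((13−3)/6)² = 2.778

Forward pass:
ES_A = 0; EF_A = 3
ES_B = 0; EF_B = 6
ES_C = 3; EF_C = 3+10 = 13
ES_D = 6; EF_D = 6+3 = 9
ES_E = 3; EF_E = 3+6 = 9
ES_F = max(EF_B=6, EF_C=13, EF_D=9, EF_E=9) = 13; EF_F = 13+6 = 19
Expected project duration μ = 19 weeks. Critical path: A → C → F.

Variance along critical path = 0.111 + 1.778 + 2.778 = 4.667; σ = 2.160 weeks.
D = μ + z·σ = 19 + 1.036·2.160 = 21.2 weeks

21.2 weeks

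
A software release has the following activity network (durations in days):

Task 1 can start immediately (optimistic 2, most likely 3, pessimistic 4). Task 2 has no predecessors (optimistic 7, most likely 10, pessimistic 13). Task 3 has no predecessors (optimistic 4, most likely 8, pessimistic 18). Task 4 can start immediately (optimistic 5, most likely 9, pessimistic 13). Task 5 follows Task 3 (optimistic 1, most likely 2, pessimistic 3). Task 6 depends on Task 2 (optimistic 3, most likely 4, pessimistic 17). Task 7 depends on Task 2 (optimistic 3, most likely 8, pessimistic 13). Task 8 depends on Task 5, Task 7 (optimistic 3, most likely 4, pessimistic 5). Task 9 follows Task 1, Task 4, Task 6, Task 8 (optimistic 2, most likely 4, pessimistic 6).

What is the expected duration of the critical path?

26 days

te_Task 1 = (2 + 4·3 + 4)/6 = 18/6 = 3
te_Task 2 = (7 + 4·10 + 13)/6 = 60/6 = 10
te_Task 3 = (4 + 4·8 + 18)/6 = 54/6 = 9
te_Task 4 = (5 + 4·9 + 13)/6 = 54/6 = 9
te_Task 5 = (1 + 4·2 + 3)/6 = 12/6 = 2
te_Task 6 = (3 + 4·4 + 17)/6 = 36/6 = 6
te_Task 7 = (3 + 4·8 + 13)/6 = 48/6 = 8
te_Task 8 = (3 + 4·4 + 5)/6 = 24/6 = 4
te_Task 9 = (2 + 4·4 + 6)/6 = 24/6 = 4

Forward pass:
ES_Task 1 = 0; EF_Task 1 = 3
ES_Task 2 = 0; EF_Task 2 = 10
ES_Task 3 = 0; EF_Task 3 = 9
ES_Task 4 = 0; EF_Task 4 = 9
ES_Task 5 = 9; EF_Task 5 = 9+2 = 11
ES_Task 6 = 10; EF_Task 6 = 10+6 = 16
ES_Task 7 = 10; EF_Task 7 = 10+8 = 18
ES_Task 8 = max(EF_Task 5=11, EF_Task 7=18) = 18; EF_Task 8 = 18+4 = 22
ES_Task 9 = max(EF_Task 1=3, EF_Task 4=9, EF_Task 6=16, EF_Task 8=22) = 22; EF_Task 9 = 22+4 = 26
Expected project duration μ = 26 days. Critical path: Task 2 → Task 7 → Task 8 → Task 9.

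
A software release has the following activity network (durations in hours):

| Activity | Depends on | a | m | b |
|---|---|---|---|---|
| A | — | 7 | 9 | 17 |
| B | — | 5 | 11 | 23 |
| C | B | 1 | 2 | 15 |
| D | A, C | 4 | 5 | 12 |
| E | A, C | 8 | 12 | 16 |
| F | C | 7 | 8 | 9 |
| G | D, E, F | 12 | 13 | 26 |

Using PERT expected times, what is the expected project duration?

te_A = (7 + 4·9 + 17)/6 = 60/6 = 10
te_B = (5 + 4·11 + 23)/6 = 72/6 = 12
te_C = (1 + 4·2 + 15)/6 = 24/6 = 4
te_D = (4 + 4·5 + 12)/6 = 36/6 = 6
te_E = (8 + 4·12 + 16)/6 = 72/6 = 12
te_F = (7 + 4·8 + 9)/6 = 48/6 = 8
te_G = (12 + 4·13 + 26)/6 = 90/6 = 15

Forward pass:
ES_A = 0; EF_A = 10
ES_B = 0; EF_B = 12
ES_C = 12; EF_C = 12+4 = 16
ES_D = max(EF_A=10, EF_C=16) = 16; EF_D = 16+6 = 22
ES_E = max(EF_A=10, EF_C=16) = 16; EF_E = 16+12 = 28
ES_F = 16; EF_F = 16+8 = 24
ES_G = max(EF_D=22, EF_E=28, EF_F=24) = 28; EF_G = 28+15 = 43
Expected project duration μ = 43 hours. Critical path: B → C → E → G.

43 hours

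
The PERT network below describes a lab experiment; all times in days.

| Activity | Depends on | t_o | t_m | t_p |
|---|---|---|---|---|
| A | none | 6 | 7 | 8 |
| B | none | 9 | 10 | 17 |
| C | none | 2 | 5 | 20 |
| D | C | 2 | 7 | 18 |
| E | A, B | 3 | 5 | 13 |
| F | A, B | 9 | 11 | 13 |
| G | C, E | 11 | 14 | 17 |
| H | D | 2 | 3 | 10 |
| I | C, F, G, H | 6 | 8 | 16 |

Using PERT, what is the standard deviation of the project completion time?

te_A = (6 + 4·7 + 8)/6 = 42/6 = 7; σ²_A = ((8−6)/6)² = 0.111
te_B = (9 + 4·10 + 17)/6 = 66/6 = 11; σ²_B = ((17−9)/6)² = 1.778
te_C = (2 + 4·5 + 20)/6 = 42/6 = 7; σ²_C = ((20−2)/6)² = 9.000
te_D = (2 + 4·7 + 18)/6 = 48/6 = 8; σ²_D = ((18−2)/6)² = 7.111
te_E = (3 + 4·5 + 13)/6 = 36/6 = 6; σ²_E = ((13−3)/6)² = 2.778
te_F = (9 + 4·11 + 13)/6 = 66/6 = 11; σ²_F = ((13−9)/6)² = 0.444
te_G = (11 + 4·14 + 17)/6 = 84/6 = 14; σ²_G = ((17−11)/6)² = 1.000
te_H = (2 + 4·3 + 10)/6 = 24/6 = 4; σ²_H = ((10−2)/6)² = 1.778
te_I = (6 + 4·8 + 16)/6 = 54/6 = 9; σ²_I = ((16−6)/6)² = 2.778

Forward pass:
ES_A = 0; EF_A = 7
ES_B = 0; EF_B = 11
ES_C = 0; EF_C = 7
ES_D = 7; EF_D = 7+8 = 15
ES_E = max(EF_A=7, EF_B=11) = 11; EF_E = 11+6 = 17
ES_F = max(EF_A=7, EF_B=11) = 11; EF_F = 11+11 = 22
ES_G = max(EF_C=7, EF_E=17) = 17; EF_G = 17+14 = 31
ES_H = 15; EF_H = 15+4 = 19
ES_I = max(EF_C=7, EF_F=22, EF_G=31, EF_H=19) = 31; EF_I = 31+9 = 40
Expected project duration μ = 40 days. Critical path: B → E → G → I.

Variance along critical path = 1.778 + 2.778 + 1.000 + 2.778 = 8.333
σ = √8.333 = 2.887 days

2.89 days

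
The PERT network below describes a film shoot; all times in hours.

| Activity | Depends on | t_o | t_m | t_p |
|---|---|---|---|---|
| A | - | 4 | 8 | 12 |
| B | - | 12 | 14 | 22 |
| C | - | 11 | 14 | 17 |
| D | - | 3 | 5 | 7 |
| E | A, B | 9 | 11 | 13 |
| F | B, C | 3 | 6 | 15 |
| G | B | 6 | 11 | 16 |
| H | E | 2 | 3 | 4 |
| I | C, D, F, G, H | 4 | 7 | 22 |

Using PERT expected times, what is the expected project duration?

te_A = (4 + 4·8 + 12)/6 = 48/6 = 8
te_B = (12 + 4·14 + 22)/6 = 90/6 = 15
te_C = (11 + 4·14 + 17)/6 = 84/6 = 14
te_D = (3 + 4·5 + 7)/6 = 30/6 = 5
te_E = (9 + 4·11 + 13)/6 = 66/6 = 11
te_F = (3 + 4·6 + 15)/6 = 42/6 = 7
te_G = (6 + 4·11 + 16)/6 = 66/6 = 11
te_H = (2 + 4·3 + 4)/6 = 18/6 = 3
te_I = (4 + 4·7 + 22)/6 = 54/6 = 9

Forward pass:
ES_A = 0; EF_A = 8
ES_B = 0; EF_B = 15
ES_C = 0; EF_C = 14
ES_D = 0; EF_D = 5
ES_E = max(EF_A=8, EF_B=15) = 15; EF_E = 15+11 = 26
ES_F = max(EF_B=15, EF_C=14) = 15; EF_F = 15+7 = 22
ES_G = 15; EF_G = 15+11 = 26
ES_H = 26; EF_H = 26+3 = 29
ES_I = max(EF_C=14, EF_D=5, EF_F=22, EF_G=26, EF_H=29) = 29; EF_I = 29+9 = 38
Expected project duration μ = 38 hours. Critical path: B → E → H → I.

38 hours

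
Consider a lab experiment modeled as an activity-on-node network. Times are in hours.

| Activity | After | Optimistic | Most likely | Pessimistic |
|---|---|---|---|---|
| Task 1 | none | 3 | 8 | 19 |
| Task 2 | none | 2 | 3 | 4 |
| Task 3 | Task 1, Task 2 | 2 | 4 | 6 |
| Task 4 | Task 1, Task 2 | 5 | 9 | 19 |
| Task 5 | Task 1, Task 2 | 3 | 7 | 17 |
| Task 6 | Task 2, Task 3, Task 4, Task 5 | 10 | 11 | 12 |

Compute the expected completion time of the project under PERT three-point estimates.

30 hours

te_Task 1 = (3 + 4·8 + 19)/6 = 54/6 = 9
te_Task 2 = (2 + 4·3 + 4)/6 = 18/6 = 3
te_Task 3 = (2 + 4·4 + 6)/6 = 24/6 = 4
te_Task 4 = (5 + 4·9 + 19)/6 = 60/6 = 10
te_Task 5 = (3 + 4·7 + 17)/6 = 48/6 = 8
te_Task 6 = (10 + 4·11 + 12)/6 = 66/6 = 11

Forward pass:
ES_Task 1 = 0; EF_Task 1 = 9
ES_Task 2 = 0; EF_Task 2 = 3
ES_Task 3 = max(EF_Task 1=9, EF_Task 2=3) = 9; EF_Task 3 = 9+4 = 13
ES_Task 4 = max(EF_Task 1=9, EF_Task 2=3) = 9; EF_Task 4 = 9+10 = 19
ES_Task 5 = max(EF_Task 1=9, EF_Task 2=3) = 9; EF_Task 5 = 9+8 = 17
ES_Task 6 = max(EF_Task 2=3, EF_Task 3=13, EF_Task 4=19, EF_Task 5=17) = 19; EF_Task 6 = 19+11 = 30
Expected project duration μ = 30 hours. Critical path: Task 1 → Task 4 → Task 6.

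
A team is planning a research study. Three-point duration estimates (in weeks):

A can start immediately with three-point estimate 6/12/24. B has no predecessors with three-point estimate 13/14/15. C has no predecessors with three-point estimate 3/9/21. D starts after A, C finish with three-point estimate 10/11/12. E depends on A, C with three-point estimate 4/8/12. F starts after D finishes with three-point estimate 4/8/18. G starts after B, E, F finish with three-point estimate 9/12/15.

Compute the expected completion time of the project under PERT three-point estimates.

45 weeks

te_A = (6 + 4·12 + 24)/6 = 78/6 = 13
te_B = (13 + 4·14 + 15)/6 = 84/6 = 14
te_C = (3 + 4·9 + 21)/6 = 60/6 = 10
te_D = (10 + 4·11 + 12)/6 = 66/6 = 11
te_E = (4 + 4·8 + 12)/6 = 48/6 = 8
te_F = (4 + 4·8 + 18)/6 = 54/6 = 9
te_G = (9 + 4·12 + 15)/6 = 72/6 = 12

Forward pass:
ES_A = 0; EF_A = 13
ES_B = 0; EF_B = 14
ES_C = 0; EF_C = 10
ES_D = max(EF_A=13, EF_C=10) = 13; EF_D = 13+11 = 24
ES_E = max(EF_A=13, EF_C=10) = 13; EF_E = 13+8 = 21
ES_F = 24; EF_F = 24+9 = 33
ES_G = max(EF_B=14, EF_E=21, EF_F=33) = 33; EF_G = 33+12 = 45
Expected project duration μ = 45 weeks. Critical path: A → D → F → G.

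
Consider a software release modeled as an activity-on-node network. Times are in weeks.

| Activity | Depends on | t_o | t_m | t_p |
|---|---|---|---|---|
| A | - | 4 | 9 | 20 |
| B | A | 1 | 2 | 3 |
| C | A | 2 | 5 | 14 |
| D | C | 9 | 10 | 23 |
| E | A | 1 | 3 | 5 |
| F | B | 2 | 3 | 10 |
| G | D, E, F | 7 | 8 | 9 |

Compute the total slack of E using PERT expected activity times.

15 weeks

te_A = (4 + 4·9 + 20)/6 = 60/6 = 10
te_B = (1 + 4·2 + 3)/6 = 12/6 = 2
te_C = (2 + 4·5 + 14)/6 = 36/6 = 6
te_D = (9 + 4·10 + 23)/6 = 72/6 = 12
te_E = (1 + 4·3 + 5)/6 = 18/6 = 3
te_F = (2 + 4·3 + 10)/6 = 24/6 = 4
te_G = (7 + 4·8 + 9)/6 = 48/6 = 8

Forward pass:
ES_A = 0; EF_A = 10
ES_B = 10; EF_B = 10+2 = 12
ES_C = 10; EF_C = 10+6 = 16
ES_D = 16; EF_D = 16+12 = 28
ES_E = 10; EF_E = 10+3 = 13
ES_F = 12; EF_F = 12+4 = 16
ES_G = max(EF_D=28, EF_E=13, EF_F=16) = 28; EF_G = 28+8 = 36
Expected project duration μ = 36 weeks. Critical path: A → C → D → G.

Backward pass:
LF_G = 36; LS_G = 36−8 = 28
LF_F = LS_G = 28; LS_F = 28−4 = 24
LF_E = LS_G = 28; LS_E = 28−3 = 25
LF_D = LS_G = 28; LS_D = 28−12 = 16
LF_C = LS_D = 16; LS_C = 16−6 = 10
LF_B = LS_F = 24; LS_B = 24−2 = 22
LF_A = min(LS_B=22, LS_C=10, LS_E=25) = 10; LS_A = 10−10 = 0
Slack_E = LS_E − ES_E = 25 − 10 = 15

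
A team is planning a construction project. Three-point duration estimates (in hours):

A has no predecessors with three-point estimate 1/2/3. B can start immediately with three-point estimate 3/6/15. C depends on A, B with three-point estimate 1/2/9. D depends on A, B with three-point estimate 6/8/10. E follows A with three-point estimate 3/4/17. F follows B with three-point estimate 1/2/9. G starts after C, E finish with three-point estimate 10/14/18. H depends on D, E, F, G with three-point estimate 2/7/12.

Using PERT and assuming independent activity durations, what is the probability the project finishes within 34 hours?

te_A = (1 + 4·2 + 3)/6 = 12/6 = 2; σ²_A = ((3−1)/6)² = 0.111
te_B = (3 + 4·6 + 15)/6 = 42/6 = 7; σ²_B = ((15−3)/6)² = 4.000
te_C = (1 + 4·2 + 9)/6 = 18/6 = 3; σ²_C = ((9−1)/6)² = 1.778
te_D = (6 + 4·8 + 10)/6 = 48/6 = 8; σ²_D = ((10−6)/6)² = 0.444
te_E = (3 + 4·4 + 17)/6 = 36/6 = 6; σ²_E = ((17−3)/6)² = 5.444
te_F = (1 + 4·2 + 9)/6 = 18/6 = 3; σ²_F = ((9−1)/6)² = 1.778
te_G = (10 + 4·14 + 18)/6 = 84/6 = 14; σ²_G = ((18−10)/6)² = 1.778
te_H = (2 + 4·7 + 12)/6 = 42/6 = 7; σ²_H = ((12−2)/6)² = 2.778

Forward pass:
ES_A = 0; EF_A = 2
ES_B = 0; EF_B = 7
ES_C = max(EF_A=2, EF_B=7) = 7; EF_C = 7+3 = 10
ES_D = max(EF_A=2, EF_B=7) = 7; EF_D = 7+8 = 15
ES_E = 2; EF_E = 2+6 = 8
ES_F = 7; EF_F = 7+3 = 10
ES_G = max(EF_C=10, EF_E=8) = 10; EF_G = 10+14 = 24
ES_H = max(EF_D=15, EF_E=8, EF_F=10, EF_G=24) = 24; EF_H = 24+7 = 31
Expected project duration μ = 31 hours. Critical path: B → C → G → H.

Variance along critical path = 4.000 + 1.778 + 1.778 + 2.778 = 10.333; σ = √10.333 = 3.215 hours.
Z = (34 − 31) / 3.215 = 0.933
P(T ≤ 34) = Φ(0.933) ≈ 0.825

0.825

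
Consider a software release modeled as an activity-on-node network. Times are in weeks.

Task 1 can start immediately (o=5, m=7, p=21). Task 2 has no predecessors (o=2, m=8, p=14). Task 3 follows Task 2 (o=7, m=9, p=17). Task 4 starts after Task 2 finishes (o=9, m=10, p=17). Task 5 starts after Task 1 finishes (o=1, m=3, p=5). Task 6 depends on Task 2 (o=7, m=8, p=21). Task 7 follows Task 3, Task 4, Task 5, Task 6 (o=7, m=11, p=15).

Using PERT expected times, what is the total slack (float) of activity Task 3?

te_Task 1 = (5 + 4·7 + 21)/6 = 54/6 = 9
te_Task 2 = (2 + 4·8 + 14)/6 = 48/6 = 8
te_Task 3 = (7 + 4·9 + 17)/6 = 60/6 = 10
te_Task 4 = (9 + 4·10 + 17)/6 = 66/6 = 11
te_Task 5 = (1 + 4·3 + 5)/6 = 18/6 = 3
te_Task 6 = (7 + 4·8 + 21)/6 = 60/6 = 10
te_Task 7 = (7 + 4·11 + 15)/6 = 66/6 = 11

Forward pass:
ES_Task 1 = 0; EF_Task 1 = 9
ES_Task 2 = 0; EF_Task 2 = 8
ES_Task 3 = 8; EF_Task 3 = 8+10 = 18
ES_Task 4 = 8; EF_Task 4 = 8+11 = 19
ES_Task 5 = 9; EF_Task 5 = 9+3 = 12
ES_Task 6 = 8; EF_Task 6 = 8+10 = 18
ES_Task 7 = max(EF_Task 3=18, EF_Task 4=19, EF_Task 5=12, EF_Task 6=18) = 19; EF_Task 7 = 19+11 = 30
Expected project duration μ = 30 weeks. Critical path: Task 2 → Task 4 → Task 7.

Backward pass:
LF_Task 7 = 30; LS_Task 7 = 30−11 = 19
LF_Task 6 = LS_Task 7 = 19; LS_Task 6 = 19−10 = 9
LF_Task 5 = LS_Task 7 = 19; LS_Task 5 = 19−3 = 16
LF_Task 4 = LS_Task 7 = 19; LS_Task 4 = 19−11 = 8
LF_Task 3 = LS_Task 7 = 19; LS_Task 3 = 19−10 = 9
LF_Task 2 = min(LS_Task 3=9, LS_Task 4=8, LS_Task 6=9) = 8; LS_Task 2 = 8−8 = 0
LF_Task 1 = LS_Task 5 = 16; LS_Task 1 = 16−9 = 7
Slack_Task 3 = LS_Task 3 − ES_Task 3 = 9 − 8 = 1

1 weeks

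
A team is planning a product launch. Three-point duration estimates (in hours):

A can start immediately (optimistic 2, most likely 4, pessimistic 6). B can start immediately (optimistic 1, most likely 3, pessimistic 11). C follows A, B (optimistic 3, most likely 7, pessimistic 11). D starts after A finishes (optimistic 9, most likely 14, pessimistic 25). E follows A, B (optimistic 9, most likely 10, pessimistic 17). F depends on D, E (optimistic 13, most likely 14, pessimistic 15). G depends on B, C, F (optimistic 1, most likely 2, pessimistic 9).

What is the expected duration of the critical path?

te_A = (2 + 4·4 + 6)/6 = 24/6 = 4
te_B = (1 + 4·3 + 11)/6 = 24/6 = 4
te_C = (3 + 4·7 + 11)/6 = 42/6 = 7
te_D = (9 + 4·14 + 25)/6 = 90/6 = 15
te_E = (9 + 4·10 + 17)/6 = 66/6 = 11
te_F = (13 + 4·14 + 15)/6 = 84/6 = 14
te_G = (1 + 4·2 + 9)/6 = 18/6 = 3

Forward pass:
ES_A = 0; EF_A = 4
ES_B = 0; EF_B = 4
ES_C = max(EF_A=4, EF_B=4) = 4; EF_C = 4+7 = 11
ES_D = 4; EF_D = 4+15 = 19
ES_E = max(EF_A=4, EF_B=4) = 4; EF_E = 4+11 = 15
ES_F = max(EF_D=19, EF_E=15) = 19; EF_F = 19+14 = 33
ES_G = max(EF_B=4, EF_C=11, EF_F=33) = 33; EF_G = 33+3 = 36
Expected project duration μ = 36 hours. Critical path: A → D → F → G.

36 hours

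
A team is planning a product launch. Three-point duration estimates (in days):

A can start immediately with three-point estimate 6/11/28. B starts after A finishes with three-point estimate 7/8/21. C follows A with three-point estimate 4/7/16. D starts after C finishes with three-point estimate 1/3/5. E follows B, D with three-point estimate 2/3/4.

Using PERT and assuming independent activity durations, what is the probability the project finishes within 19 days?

te_A = (6 + 4·11 + 28)/6 = 78/6 = 13; σ²_A = ((28−6)/6)² = 13.444
te_B = (7 + 4·8 + 21)/6 = 60/6 = 10; σ²_B = ((21−7)/6)² = 5.444
te_C = (4 + 4·7 + 16)/6 = 48/6 = 8; σ²_C = ((16−4)/6)² = 4.000
te_D = (1 + 4·3 + 5)/6 = 18/6 = 3; σ²_D = ((5−1)/6)² = 0.444
te_E = (2 + 4·3 + 4)/6 = 18/6 = 3; σ²_E = ((4−2)/6)² = 0.111

Forward pass:
ES_A = 0; EF_A = 13
ES_B = 13; EF_B = 13+10 = 23
ES_C = 13; EF_C = 13+8 = 21
ES_D = 21; EF_D = 21+3 = 24
ES_E = max(EF_B=23, EF_D=24) = 24; EF_E = 24+3 = 27
Expected project duration μ = 27 days. Critical path: A → C → D → E.

Variance along critical path = 13.444 + 4.000 + 0.444 + 0.111 = 18.000; σ = √18.000 = 4.243 days.
Z = (19 − 27) / 4.243 = -1.886
P(T ≤ 19) = Φ(-1.886) ≈ 0.030

0.030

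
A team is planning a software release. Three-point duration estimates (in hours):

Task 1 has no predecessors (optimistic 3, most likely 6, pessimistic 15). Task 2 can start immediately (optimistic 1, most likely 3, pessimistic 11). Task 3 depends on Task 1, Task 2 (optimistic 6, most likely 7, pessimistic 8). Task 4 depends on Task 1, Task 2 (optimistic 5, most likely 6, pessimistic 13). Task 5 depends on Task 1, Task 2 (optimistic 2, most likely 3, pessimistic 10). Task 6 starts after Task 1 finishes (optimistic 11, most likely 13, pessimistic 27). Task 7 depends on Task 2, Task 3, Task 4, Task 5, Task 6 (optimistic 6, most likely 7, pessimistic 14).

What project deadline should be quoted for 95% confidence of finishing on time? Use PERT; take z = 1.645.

te_Task 1 = (3 + 4·6 + 15)/6 = 42/6 = 7; σ²_Task 1 = ((15−3)/6)² = 4.000
te_Task 2 = (1 + 4·3 + 11)/6 = 24/6 = 4; σ²_Task 2 = ((11−1)/6)² = 2.778
te_Task 3 = (6 + 4·7 + 8)/6 = 42/6 = 7; σ²_Task 3 = ((8−6)/6)² = 0.111
te_Task 4 = (5 + 4·6 + 13)/6 = 42/6 = 7; σ²_Task 4 = ((13−5)/6)² = 1.778
te_Task 5 = (2 + 4·3 + 10)/6 = 24/6 = 4; σ²_Task 5 = ((10−2)/6)² = 1.778
te_Task 6 = (11 + 4·13 + 27)/6 = 90/6 = 15; σ²_Task 6 = ((27−11)/6)² = 7.111
te_Task 7 = (6 + 4·7 + 14)/6 = 48/6 = 8; σ²_Task 7 = ((14−6)/6)² = 1.778

Forward pass:
ES_Task 1 = 0; EF_Task 1 = 7
ES_Task 2 = 0; EF_Task 2 = 4
ES_Task 3 = max(EF_Task 1=7, EF_Task 2=4) = 7; EF_Task 3 = 7+7 = 14
ES_Task 4 = max(EF_Task 1=7, EF_Task 2=4) = 7; EF_Task 4 = 7+7 = 14
ES_Task 5 = max(EF_Task 1=7, EF_Task 2=4) = 7; EF_Task 5 = 7+4 = 11
ES_Task 6 = 7; EF_Task 6 = 7+15 = 22
ES_Task 7 = max(EF_Task 2=4, EF_Task 3=14, EF_Task 4=14, EF_Task 5=11, EF_Task 6=22) = 22; EF_Task 7 = 22+8 = 30
Expected project duration μ = 30 hours. Critical path: Task 1 → Task 6 → Task 7.

Variance along critical path = 4.000 + 7.111 + 1.778 = 12.889; σ = 3.590 hours.
D = μ + z·σ = 30 + 1.645·3.590 = 35.9 hours

35.9 hours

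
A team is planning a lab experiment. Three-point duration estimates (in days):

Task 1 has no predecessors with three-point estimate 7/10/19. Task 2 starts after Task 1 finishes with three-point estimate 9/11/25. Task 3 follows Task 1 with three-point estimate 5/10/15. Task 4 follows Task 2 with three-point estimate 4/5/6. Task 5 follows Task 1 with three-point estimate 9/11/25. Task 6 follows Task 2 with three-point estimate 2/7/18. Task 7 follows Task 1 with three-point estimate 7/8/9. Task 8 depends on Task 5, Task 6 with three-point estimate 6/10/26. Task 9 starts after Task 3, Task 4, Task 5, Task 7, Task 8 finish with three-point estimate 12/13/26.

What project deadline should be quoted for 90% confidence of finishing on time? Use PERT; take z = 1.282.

66.6 days

te_Task 1 = (7 + 4·10 + 19)/6 = 66/6 = 11; σ²_Task 1 = ((19−7)/6)² = 4.000
te_Task 2 = (9 + 4·11 + 25)/6 = 78/6 = 13; σ²_Task 2 = ((25−9)/6)² = 7.111
te_Task 3 = (5 + 4·10 + 15)/6 = 60/6 = 10; σ²_Task 3 = ((15−5)/6)² = 2.778
te_Task 4 = (4 + 4·5 + 6)/6 = 30/6 = 5; σ²_Task 4 = ((6−4)/6)² = 0.111
te_Task 5 = (9 + 4·11 + 25)/6 = 78/6 = 13; σ²_Task 5 = ((25−9)/6)² = 7.111
te_Task 6 = (2 + 4·7 + 18)/6 = 48/6 = 8; σ²_Task 6 = ((18−2)/6)² = 7.111
te_Task 7 = (7 + 4·8 + 9)/6 = 48/6 = 8; σ²_Task 7 = ((9−7)/6)² = 0.111
te_Task 8 = (6 + 4·10 + 26)/6 = 72/6 = 12; σ²_Task 8 = ((26−6)/6)² = 11.111
te_Task 9 = (12 + 4·13 + 26)/6 = 90/6 = 15; σ²_Task 9 = ((26−12)/6)² = 5.444

Forward pass:
ES_Task 1 = 0; EF_Task 1 = 11
ES_Task 2 = 11; EF_Task 2 = 11+13 = 24
ES_Task 3 = 11; EF_Task 3 = 11+10 = 21
ES_Task 4 = 24; EF_Task 4 = 24+5 = 29
ES_Task 5 = 11; EF_Task 5 = 11+13 = 24
ES_Task 6 = 24; EF_Task 6 = 24+8 = 32
ES_Task 7 = 11; EF_Task 7 = 11+8 = 19
ES_Task 8 = max(EF_Task 5=24, EF_Task 6=32) = 32; EF_Task 8 = 32+12 = 44
ES_Task 9 = max(EF_Task 3=21, EF_Task 4=29, EF_Task 5=24, EF_Task 7=19, EF_Task 8=44) = 44; EF_Task 9 = 44+15 = 59
Expected project duration μ = 59 days. Critical path: Task 1 → Task 2 → Task 6 → Task 8 → Task 9.

Variance along critical path = 4.000 + 7.111 + 7.111 + 11.111 + 5.444 = 34.778; σ = 5.897 days.
D = μ + z·σ = 59 + 1.282·5.897 = 66.6 days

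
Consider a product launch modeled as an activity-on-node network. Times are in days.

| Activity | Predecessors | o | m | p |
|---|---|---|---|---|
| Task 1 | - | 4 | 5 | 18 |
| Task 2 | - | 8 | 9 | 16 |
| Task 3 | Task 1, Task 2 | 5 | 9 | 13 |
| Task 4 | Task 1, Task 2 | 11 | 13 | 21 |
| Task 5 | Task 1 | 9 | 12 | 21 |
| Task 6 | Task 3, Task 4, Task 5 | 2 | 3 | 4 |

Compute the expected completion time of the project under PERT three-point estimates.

te_Task 1 = (4 + 4·5 + 18)/6 = 42/6 = 7
te_Task 2 = (8 + 4·9 + 16)/6 = 60/6 = 10
te_Task 3 = (5 + 4·9 + 13)/6 = 54/6 = 9
te_Task 4 = (11 + 4·13 + 21)/6 = 84/6 = 14
te_Task 5 = (9 + 4·12 + 21)/6 = 78/6 = 13
te_Task 6 = (2 + 4·3 + 4)/6 = 18/6 = 3

Forward pass:
ES_Task 1 = 0; EF_Task 1 = 7
ES_Task 2 = 0; EF_Task 2 = 10
ES_Task 3 = max(EF_Task 1=7, EF_Task 2=10) = 10; EF_Task 3 = 10+9 = 19
ES_Task 4 = max(EF_Task 1=7, EF_Task 2=10) = 10; EF_Task 4 = 10+14 = 24
ES_Task 5 = 7; EF_Task 5 = 7+13 = 20
ES_Task 6 = max(EF_Task 3=19, EF_Task 4=24, EF_Task 5=20) = 24; EF_Task 6 = 24+3 = 27
Expected project duration μ = 27 days. Critical path: Task 2 → Task 4 → Task 6.

27 days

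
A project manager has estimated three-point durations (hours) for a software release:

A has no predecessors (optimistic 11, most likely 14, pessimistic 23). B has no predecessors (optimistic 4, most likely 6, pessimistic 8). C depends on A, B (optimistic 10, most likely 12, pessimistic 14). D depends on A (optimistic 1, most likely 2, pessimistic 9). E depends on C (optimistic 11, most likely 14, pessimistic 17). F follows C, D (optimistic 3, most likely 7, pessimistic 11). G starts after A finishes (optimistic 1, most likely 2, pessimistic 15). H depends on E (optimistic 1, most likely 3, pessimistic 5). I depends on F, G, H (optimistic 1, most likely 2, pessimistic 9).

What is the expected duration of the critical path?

47 hours

te_A = (11 + 4·14 + 23)/6 = 90/6 = 15
te_B = (4 + 4·6 + 8)/6 = 36/6 = 6
te_C = (10 + 4·12 + 14)/6 = 72/6 = 12
te_D = (1 + 4·2 + 9)/6 = 18/6 = 3
te_E = (11 + 4·14 + 17)/6 = 84/6 = 14
te_F = (3 + 4·7 + 11)/6 = 42/6 = 7
te_G = (1 + 4·2 + 15)/6 = 24/6 = 4
te_H = (1 + 4·3 + 5)/6 = 18/6 = 3
te_I = (1 + 4·2 + 9)/6 = 18/6 = 3

Forward pass:
ES_A = 0; EF_A = 15
ES_B = 0; EF_B = 6
ES_C = max(EF_A=15, EF_B=6) = 15; EF_C = 15+12 = 27
ES_D = 15; EF_D = 15+3 = 18
ES_E = 27; EF_E = 27+14 = 41
ES_F = max(EF_C=27, EF_D=18) = 27; EF_F = 27+7 = 34
ES_G = 15; EF_G = 15+4 = 19
ES_H = 41; EF_H = 41+3 = 44
ES_I = max(EF_F=34, EF_G=19, EF_H=44) = 44; EF_I = 44+3 = 47
Expected project duration μ = 47 hours. Critical path: A → C → E → H → I.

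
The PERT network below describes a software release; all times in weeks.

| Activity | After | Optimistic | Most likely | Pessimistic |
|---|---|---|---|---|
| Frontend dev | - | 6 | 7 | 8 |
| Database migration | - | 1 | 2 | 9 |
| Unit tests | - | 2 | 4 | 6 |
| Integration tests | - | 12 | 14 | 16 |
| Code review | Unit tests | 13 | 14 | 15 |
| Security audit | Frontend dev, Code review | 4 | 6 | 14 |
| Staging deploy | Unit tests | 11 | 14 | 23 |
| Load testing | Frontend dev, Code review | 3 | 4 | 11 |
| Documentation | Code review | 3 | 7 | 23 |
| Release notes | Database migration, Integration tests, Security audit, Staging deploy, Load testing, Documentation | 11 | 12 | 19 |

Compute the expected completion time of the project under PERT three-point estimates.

te_Frontend dev = (6 + 4·7 + 8)/6 = 42/6 = 7
te_Database migration = (1 + 4·2 + 9)/6 = 18/6 = 3
te_Unit tests = (2 + 4·4 + 6)/6 = 24/6 = 4
te_Integration tests = (12 + 4·14 + 16)/6 = 84/6 = 14
te_Code review = (13 + 4·14 + 15)/6 = 84/6 = 14
te_Security audit = (4 + 4·6 + 14)/6 = 42/6 = 7
te_Staging deploy = (11 + 4·14 + 23)/6 = 90/6 = 15
te_Load testing = (3 + 4·4 + 11)/6 = 30/6 = 5
te_Documentation = (3 + 4·7 + 23)/6 = 54/6 = 9
te_Release notes = (11 + 4·12 + 19)/6 = 78/6 = 13

Forward pass:
ES_Frontend dev = 0; EF_Frontend dev = 7
ES_Database migration = 0; EF_Database migration = 3
ES_Unit tests = 0; EF_Unit tests = 4
ES_Integration tests = 0; EF_Integration tests = 14
ES_Code review = 4; EF_Code review = 4+14 = 18
ES_Security audit = max(EF_Frontend dev=7, EF_Code review=18) = 18; EF_Security audit = 18+7 = 25
ES_Staging deploy = 4; EF_Staging deploy = 4+15 = 19
ES_Load testing = max(EF_Frontend dev=7, EF_Code review=18) = 18; EF_Load testing = 18+5 = 23
ES_Documentation = 18; EF_Documentation = 18+9 = 27
ES_Release notes = max(EF_Database migration=3, EF_Integration tests=14, EF_Security audit=25, EF_Staging deploy=19, EF_Load testing=23, EF_Documentation=27) = 27; EF_Release notes = 27+13 = 40
Expected project duration μ = 40 weeks. Critical path: Unit tests → Code review → Documentation → Release notes.

40 weeks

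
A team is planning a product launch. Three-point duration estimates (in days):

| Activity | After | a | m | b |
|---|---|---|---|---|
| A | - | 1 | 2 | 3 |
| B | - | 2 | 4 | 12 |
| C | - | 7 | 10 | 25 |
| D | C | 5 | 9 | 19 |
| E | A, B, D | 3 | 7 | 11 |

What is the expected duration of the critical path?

te_A = (1 + 4·2 + 3)/6 = 12/6 = 2
te_B = (2 + 4·4 + 12)/6 = 30/6 = 5
te_C = (7 + 4·10 + 25)/6 = 72/6 = 12
te_D = (5 + 4·9 + 19)/6 = 60/6 = 10
te_E = (3 + 4·7 + 11)/6 = 42/6 = 7

Forward pass:
ES_A = 0; EF_A = 2
ES_B = 0; EF_B = 5
ES_C = 0; EF_C = 12
ES_D = 12; EF_D = 12+10 = 22
ES_E = max(EF_A=2, EF_B=5, EF_D=22) = 22; EF_E = 22+7 = 29
Expected project duration μ = 29 days. Critical path: C → D → E.

29 days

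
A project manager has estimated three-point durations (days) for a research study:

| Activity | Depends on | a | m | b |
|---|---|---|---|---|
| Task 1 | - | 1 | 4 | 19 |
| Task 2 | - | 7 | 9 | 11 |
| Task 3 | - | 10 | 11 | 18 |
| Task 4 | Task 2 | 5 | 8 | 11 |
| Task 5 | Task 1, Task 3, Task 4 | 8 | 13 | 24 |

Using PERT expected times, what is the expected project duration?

31 days

te_Task 1 = (1 + 4·4 + 19)/6 = 36/6 = 6
te_Task 2 = (7 + 4·9 + 11)/6 = 54/6 = 9
te_Task 3 = (10 + 4·11 + 18)/6 = 72/6 = 12
te_Task 4 = (5 + 4·8 + 11)/6 = 48/6 = 8
te_Task 5 = (8 + 4·13 + 24)/6 = 84/6 = 14

Forward pass:
ES_Task 1 = 0; EF_Task 1 = 6
ES_Task 2 = 0; EF_Task 2 = 9
ES_Task 3 = 0; EF_Task 3 = 12
ES_Task 4 = 9; EF_Task 4 = 9+8 = 17
ES_Task 5 = max(EF_Task 1=6, EF_Task 3=12, EF_Task 4=17) = 17; EF_Task 5 = 17+14 = 31
Expected project duration μ = 31 days. Critical path: Task 2 → Task 4 → Task 5.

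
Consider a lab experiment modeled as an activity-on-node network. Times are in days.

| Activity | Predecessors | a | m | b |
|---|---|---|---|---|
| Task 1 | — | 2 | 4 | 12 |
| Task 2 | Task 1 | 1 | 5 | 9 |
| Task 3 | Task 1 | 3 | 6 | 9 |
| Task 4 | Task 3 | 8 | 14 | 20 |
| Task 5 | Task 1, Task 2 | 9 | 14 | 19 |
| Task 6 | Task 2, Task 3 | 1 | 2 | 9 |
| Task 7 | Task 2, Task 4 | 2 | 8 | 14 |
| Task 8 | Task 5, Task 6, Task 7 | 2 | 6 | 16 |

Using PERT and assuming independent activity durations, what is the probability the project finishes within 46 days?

0.926

te_Task 1 = (2 + 4·4 + 12)/6 = 30/6 = 5; σ²_Task 1 = ((12−2)/6)² = 2.778
te_Task 2 = (1 + 4·5 + 9)/6 = 30/6 = 5; σ²_Task 2 = ((9−1)/6)² = 1.778
te_Task 3 = (3 + 4·6 + 9)/6 = 36/6 = 6; σ²_Task 3 = ((9−3)/6)² = 1.000
te_Task 4 = (8 + 4·14 + 20)/6 = 84/6 = 14; σ²_Task 4 = ((20−8)/6)² = 4.000
te_Task 5 = (9 + 4·14 + 19)/6 = 84/6 = 14; σ²_Task 5 = ((19−9)/6)² = 2.778
te_Task 6 = (1 + 4·2 + 9)/6 = 18/6 = 3; σ²_Task 6 = ((9−1)/6)² = 1.778
te_Task 7 = (2 + 4·8 + 14)/6 = 48/6 = 8; σ²_Task 7 = ((14−2)/6)² = 4.000
te_Task 8 = (2 + 4·6 + 16)/6 = 42/6 = 7; σ²_Task 8 = ((16−2)/6)² = 5.444

Forward pass:
ES_Task 1 = 0; EF_Task 1 = 5
ES_Task 2 = 5; EF_Task 2 = 5+5 = 10
ES_Task 3 = 5; EF_Task 3 = 5+6 = 11
ES_Task 4 = 11; EF_Task 4 = 11+14 = 25
ES_Task 5 = max(EF_Task 1=5, EF_Task 2=10) = 10; EF_Task 5 = 10+14 = 24
ES_Task 6 = max(EF_Task 2=10, EF_Task 3=11) = 11; EF_Task 6 = 11+3 = 14
ES_Task 7 = max(EF_Task 2=10, EF_Task 4=25) = 25; EF_Task 7 = 25+8 = 33
ES_Task 8 = max(EF_Task 5=24, EF_Task 6=14, EF_Task 7=33) = 33; EF_Task 8 = 33+7 = 40
Expected project duration μ = 40 days. Critical path: Task 1 → Task 3 → Task 4 → Task 7 → Task 8.

Variance along critical path = 2.778 + 1.000 + 4.000 + 4.000 + 5.444 = 17.222; σ = √17.222 = 4.150 days.
Z = (46 − 40) / 4.150 = 1.446
P(T ≤ 46) = Φ(1.446) ≈ 0.926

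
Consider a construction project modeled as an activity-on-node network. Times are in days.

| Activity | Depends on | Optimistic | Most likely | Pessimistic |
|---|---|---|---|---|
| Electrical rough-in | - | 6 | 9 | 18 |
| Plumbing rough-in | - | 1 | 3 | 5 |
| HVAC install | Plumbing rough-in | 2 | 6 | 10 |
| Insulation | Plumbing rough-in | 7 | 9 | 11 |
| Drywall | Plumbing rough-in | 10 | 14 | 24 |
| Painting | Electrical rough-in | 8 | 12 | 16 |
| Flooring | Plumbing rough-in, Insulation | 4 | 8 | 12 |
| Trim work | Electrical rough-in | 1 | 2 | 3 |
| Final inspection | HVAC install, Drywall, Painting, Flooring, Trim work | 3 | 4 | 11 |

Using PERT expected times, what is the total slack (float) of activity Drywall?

te_Electrical rough-in = (6 + 4·9 + 18)/6 = 60/6 = 10
te_Plumbing rough-in = (1 + 4·3 + 5)/6 = 18/6 = 3
te_HVAC install = (2 + 4·6 + 10)/6 = 36/6 = 6
te_Insulation = (7 + 4·9 + 11)/6 = 54/6 = 9
te_Drywall = (10 + 4·14 + 24)/6 = 90/6 = 15
te_Painting = (8 + 4·12 + 16)/6 = 72/6 = 12
te_Flooring = (4 + 4·8 + 12)/6 = 48/6 = 8
te_Trim work = (1 + 4·2 + 3)/6 = 12/6 = 2
te_Final inspection = (3 + 4·4 + 11)/6 = 30/6 = 5

Forward pass:
ES_Electrical rough-in = 0; EF_Electrical rough-in = 10
ES_Plumbing rough-in = 0; EF_Plumbing rough-in = 3
ES_HVAC install = 3; EF_HVAC install = 3+6 = 9
ES_Insulation = 3; EF_Insulation = 3+9 = 12
ES_Drywall = 3; EF_Drywall = 3+15 = 18
ES_Painting = 10; EF_Painting = 10+12 = 22
ES_Flooring = max(EF_Plumbing rough-in=3, EF_Insulation=12) = 12; EF_Flooring = 12+8 = 20
ES_Trim work = 10; EF_Trim work = 10+2 = 12
ES_Final inspection = max(EF_HVAC install=9, EF_Drywall=18, EF_Painting=22, EF_Flooring=20, EF_Trim work=12) = 22; EF_Final inspection = 22+5 = 27
Expected project duration μ = 27 days. Critical path: Electrical rough-in → Painting → Final inspection.

Backward pass:
LF_Final inspection = 27; LS_Final inspection = 27−5 = 22
LF_Trim work = LS_Final inspection = 22; LS_Trim work = 22−2 = 20
LF_Flooring = LS_Final inspection = 22; LS_Flooring = 22−8 = 14
LF_Painting = LS_Final inspection = 22; LS_Painting = 22−12 = 10
LF_Drywall = LS_Final inspection = 22; LS_Drywall = 22−15 = 7
LF_Insulation = LS_Flooring = 14; LS_Insulation = 14−9 = 5
LF_HVAC install = LS_Final inspection = 22; LS_HVAC install = 22−6 = 16
LF_Plumbing rough-in = min(LS_HVAC install=16, LS_Insulation=5, LS_Drywall=7, LS_Flooring=14) = 5; LS_Plumbing rough-in = 5−3 = 2
LF_Electrical rough-in = min(LS_Painting=10, LS_Trim work=20) = 10; LS_Electrical rough-in = 10−10 = 0
Slack_Drywall = LS_Drywall − ES_Drywall = 7 − 3 = 4

4 days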